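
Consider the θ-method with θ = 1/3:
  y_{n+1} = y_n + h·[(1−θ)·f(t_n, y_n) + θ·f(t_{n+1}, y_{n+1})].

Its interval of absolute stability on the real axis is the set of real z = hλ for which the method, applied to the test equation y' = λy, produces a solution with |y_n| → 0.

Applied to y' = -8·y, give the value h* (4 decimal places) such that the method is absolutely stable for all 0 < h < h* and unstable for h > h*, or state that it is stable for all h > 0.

Set f=λy, z=hλ:
  y_{n+1} = y_n + z·[2/3·y_n + 1/3·y_{n+1}] ⇒ (1 − 1/3z)y_{n+1} = (1 + 2/3z)y_n
  Hence R(z) = (1 + 2/3z)/(1 − 1/3z).

Solve |R(x)|<1 on ℝ⁻.
x=-1.17: |R|=0.1583
R=−1: 1+2/3x = −1+1/3x ⇒ -1/3x=2 ⇒ x=2/(-1/3)=-6.0000
Confirm numerically:
  x=-5.459: |R|=0.93604 <1
  x=-5.017: |R|=0.87739 <1
  x=-4.736: |R|=0.83661 <1
  x=-2.999: |R|=0.49975 <1
  x=-6.415: |R|=1.04408 >1
  x=-6.310: |R|=1.03330 >1
  x=-6.247: |R|=1.02671 >1
Interval (-6.0000, 0).

(-6.0000,0); λ=-8 ⇒ h* = (6)/8 = 0.7500.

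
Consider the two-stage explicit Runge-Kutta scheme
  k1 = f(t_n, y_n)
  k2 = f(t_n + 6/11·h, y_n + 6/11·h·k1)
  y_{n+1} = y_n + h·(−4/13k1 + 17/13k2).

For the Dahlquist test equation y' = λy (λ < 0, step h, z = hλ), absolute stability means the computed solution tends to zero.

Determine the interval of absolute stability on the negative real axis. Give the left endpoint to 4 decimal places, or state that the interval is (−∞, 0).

Set f=λy, z=hλ:
  k1=λy_n ⇒ h·k1=z·y_n;  k2=λ(1+6/11z)y_n ⇒ h·k2=z(1+6/11z)y_n
  y_{n+1}/y_n = 1 − 4/13z + 17/13z(1+6/11z) = 1 + z + 102/143z²
  Hence R(z) = 1 + z + 102/143z².

Need |R(x)|<1, x<0.
x=-1.42: |R|=1.0183
R=1: x+102/143x²=0 ⇒ x=−143/102=-1.4020; min R=1−1/(4·102/143)=0.6495>−1
Confirm numerically:
  x=-1.099: |R|=0.76251 <1
  x=-0.852: |R|=0.66578 <1
  x=-0.659: |R|=0.65077 <1
  x=-1.703: |R|=1.36568 >1
  x=-1.644: |R|=1.28383 >1
  x=-1.572: |R|=1.19066 >1
Stable set (-1.4020, 0).

(-1.4020, 0).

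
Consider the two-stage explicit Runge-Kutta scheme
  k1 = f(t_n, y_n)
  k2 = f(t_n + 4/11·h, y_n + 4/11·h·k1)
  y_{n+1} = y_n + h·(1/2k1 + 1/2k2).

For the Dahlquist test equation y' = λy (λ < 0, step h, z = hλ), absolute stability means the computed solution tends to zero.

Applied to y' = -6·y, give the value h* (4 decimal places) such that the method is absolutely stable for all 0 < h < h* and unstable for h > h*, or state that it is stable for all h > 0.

With y'=λy (z=hλ):
  k1=λy_n ⇒ h·k1=z·y_n;  k2=λ(1+4/11z)y_n ⇒ h·k2=z(1+4/11z)y_n
  y_{n+1}/y_n = 1 + 1/2z + 1/2z(1+4/11z) = 1 + z + 2/11z²
  ⇒ R(z) = 1 + z + 2/11z².

Need |R(x)|<1, x<0.
x=-1.65: |R|=0.1550
R=1: x+2/11x²=0 ⇒ x=−11/2=-5.5000; min R=1−1/(4·2/11)=-0.3750>−1
Confirm numerically:
  x=-4.774: |R|=0.36983 <1
  x=-4.590: |R|=0.24056 <1
  x=-3.688: |R|=0.21503 <1
  x=-5.969: |R|=1.50899 >1
  x=-5.853: |R|=1.37566 >1
  x=-5.801: |R|=1.31747 >1
Interval (-5.5000, 0).

(-5.5000,0); λ=-6 ⇒ h* = (11/2)/6 = 0.9167.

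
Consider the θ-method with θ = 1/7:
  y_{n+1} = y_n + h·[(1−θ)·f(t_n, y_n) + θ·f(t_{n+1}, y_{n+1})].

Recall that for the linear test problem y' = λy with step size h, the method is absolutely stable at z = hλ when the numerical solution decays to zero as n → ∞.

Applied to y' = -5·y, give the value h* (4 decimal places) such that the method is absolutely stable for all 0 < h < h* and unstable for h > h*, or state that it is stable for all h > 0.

(-2.8000,0); λ=-5 ⇒ h* = (14/5)/5 = 0.5600.

With y'=λy (z=hλ):
  y_{n+1} = y_n + z·[6/7·y_n + 1/7·y_{n+1}] ⇒ (1 − 1/7z)y_{n+1} = (1 + 6/7z)y_n
  so R(z) = (1 + 6/7z)/(1 − 1/7z).

Boundary: |R(x)|=1, x<0.
x=-0.51: |R|=0.5246
R=−1: 1+6/7x = −1+1/7x ⇒ -5/7x=2 ⇒ x=2/(-5/7)=-2.8000
Confirm numerically:
  x=-2.629: |R|=0.91121 <1
  x=-2.248: |R|=0.70156 <1
  x=-2.213: |R|=0.68143 <1
  x=-3.253: |R|=1.22091 >1
  x=-3.134: |R|=1.16479 >1
Interval (-2.8000, 0).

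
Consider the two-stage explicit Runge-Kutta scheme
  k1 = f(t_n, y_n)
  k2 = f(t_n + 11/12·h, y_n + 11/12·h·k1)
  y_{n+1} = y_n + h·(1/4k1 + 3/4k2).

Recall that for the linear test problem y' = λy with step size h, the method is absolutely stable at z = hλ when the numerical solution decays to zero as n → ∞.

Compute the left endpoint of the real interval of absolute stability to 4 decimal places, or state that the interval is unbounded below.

With y'=λy (z=hλ):
  k1=λy_n ⇒ h·k1=z·y_n;  k2=λ(1+11/12z)y_n ⇒ h·k2=z(1+11/12z)y_n
  y_{n+1}/y_n = 1 + 1/4z + 3/4z(1+11/12z) = 1 + z + 11/16z²
  so R(z) = 1 + z + 11/16z².

Find x<0 with |R(x)|<1.
x=-1.23: |R|=0.8101
R=1: x+11/16x²=0 ⇒ x=−16/11=-1.4545; min R=1−1/(4·11/16)=0.6364>−1
Confirm numerically:
  x=-1.397: |R|=0.94473 <1
  x=-1.222: |R|=0.80463 <1
  x=-1.111: |R|=0.73760 <1
  x=-0.922: |R|=0.66243 <1
  x=-1.966: |R|=1.69129 >1
  x=-1.633: |R|=1.20035 >1
  x=-1.607: |R|=1.16843 >1
So |R|<1 on (-1.4545, 0).

z* = -1.4545.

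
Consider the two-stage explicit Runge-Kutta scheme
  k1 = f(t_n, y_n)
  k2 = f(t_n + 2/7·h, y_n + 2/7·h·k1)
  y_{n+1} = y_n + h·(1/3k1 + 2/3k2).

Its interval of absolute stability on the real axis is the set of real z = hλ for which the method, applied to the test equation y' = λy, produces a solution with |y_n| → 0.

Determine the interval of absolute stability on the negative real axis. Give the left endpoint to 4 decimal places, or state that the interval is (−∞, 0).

Set f=λy, z=hλ:
  k1=λy_n ⇒ h·k1=z·y_n;  k2=λ(1+2/7z)y_n ⇒ h·k2=z(1+2/7z)y_n
  y_{n+1}/y_n = 1 + 1/3z + 2/3z(1+2/7z) = 1 + z + 4/21z²
  so R(z) = 1 + z + 4/21z².

Solve |R(x)|<1 on ℝ⁻.
x=-1.01: |R|=0.1843
R=1: x+4/21x²=0 ⇒ x=−21/4=-5.2500; min R=1−1/(4·4/21)=-0.3125>−1
Confirm numerically:
  x=-4.217: |R|=0.17026 <1
  x=-3.849: |R|=0.02713 <1
  x=-3.170: |R|=0.25592 <1
  x=-5.755: |R|=1.55358 >1
  x=-5.541: |R|=1.30713 >1
  x=-5.419: |R|=1.17444 >1
Stable set (-5.2500, 0).

(-5.2500, 0).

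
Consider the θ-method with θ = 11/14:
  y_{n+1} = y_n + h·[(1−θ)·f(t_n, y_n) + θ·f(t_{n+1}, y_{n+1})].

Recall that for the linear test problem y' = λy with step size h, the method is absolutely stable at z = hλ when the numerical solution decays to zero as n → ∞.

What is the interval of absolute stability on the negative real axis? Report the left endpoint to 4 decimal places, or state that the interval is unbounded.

With y'=λy (z=hλ):
  y_{n+1} = y_n + z·[3/14·y_n + 11/14·y_{n+1}] ⇒ (1 − 11/14z)y_{n+1} = (1 + 3/14z)y_n
  Hence R(z) = (1 + 3/14z)/(1 − 11/14z).

Boundary: |R(x)|=1, x<0.
x=-1.58: |R|=0.2951
x=-2: |R|=0.2222
x=-10: |R|=0.1290
x=-100: |R|=0.2567
θ=11/14≥1/2 ⇒ |1+3/14x|<|1−11/14x| ∀x<0 ⇒ stable on all of ℝ⁻.

interval (−∞, 0).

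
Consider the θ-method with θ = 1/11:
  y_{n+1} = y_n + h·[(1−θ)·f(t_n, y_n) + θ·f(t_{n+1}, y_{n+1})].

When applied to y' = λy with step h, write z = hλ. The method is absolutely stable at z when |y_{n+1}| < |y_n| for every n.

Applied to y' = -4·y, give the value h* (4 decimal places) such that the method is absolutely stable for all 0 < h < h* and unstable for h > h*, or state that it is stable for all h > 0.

With y'=λy (z=hλ):
  y_{n+1} = y_n + z·[10/11·y_n + 1/11·y_{n+1}] ⇒ (1 − 1/11z)y_{n+1} = (1 + 10/11z)y_n
  R(z) = (1 + 10/11z)/(1 − 1/11z).

Solve |R(x)|<1 on ℝ⁻.
x=-0.7: |R|=0.3419
R=−1: 1+10/11x = −1+1/11x ⇒ -9/11x=2 ⇒ x=2/(-9/11)=-2.4444
Confirm numerically:
  x=-2.124: |R|=0.78025 <1
  x=-1.280: |R|=0.14658 <1
  x=-1.063: |R|=0.03067 <1
  x=-2.681: |R|=1.15562 >1
  x=-2.487: |R|=1.02840 >1
Interval (-2.4444, 0).

(-2.4444,0); λ=-4 ⇒ h* = (22/9)/4 = 0.6111.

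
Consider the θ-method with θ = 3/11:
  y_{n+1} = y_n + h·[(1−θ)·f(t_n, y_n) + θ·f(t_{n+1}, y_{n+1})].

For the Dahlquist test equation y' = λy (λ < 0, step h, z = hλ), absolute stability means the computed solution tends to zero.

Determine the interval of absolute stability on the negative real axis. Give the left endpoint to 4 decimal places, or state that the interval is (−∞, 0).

On y'=λy, z=hλ:
  y_{n+1} = y_n + z·[8/11·y_n + 3/11·y_{n+1}] ⇒ (1 − 3/11z)y_{n+1} = (1 + 8/11z)y_n
  R(z) = (1 + 8/11z)/(1 − 3/11z).

Boundary: |R(x)|=1, x<0.
x=-0.52: |R|=0.5446
R=−1: 1+8/11x = −1+3/11x ⇒ -5/11x=2 ⇒ x=2/(-5/11)=-4.4000
Confirm numerically:
  x=-3.446: |R|=0.77646 <1
  x=-2.738: |R|=0.56750 <1
  x=-2.110: |R|=0.33930 <1
  x=-4.957: |R|=1.10765 >1
  x=-4.625: |R|=1.04523 >1
  x=-4.567: |R|=1.03380 >1
Interval (-4.4000, 0).

z∈(-4.4000,0).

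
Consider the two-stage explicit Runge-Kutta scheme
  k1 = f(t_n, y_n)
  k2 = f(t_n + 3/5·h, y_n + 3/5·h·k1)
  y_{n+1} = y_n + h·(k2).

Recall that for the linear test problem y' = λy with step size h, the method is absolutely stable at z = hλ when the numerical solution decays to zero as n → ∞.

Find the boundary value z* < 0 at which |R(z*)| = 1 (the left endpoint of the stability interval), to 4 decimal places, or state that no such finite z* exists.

Set f=λy, z=hλ:
  k1=λy_n ⇒ h·k1=z·y_n;  k2=λ(1+3/5z)y_n ⇒ h·k2=z(1+3/5z)y_n
  y_{n+1}/y_n = 1 + z(1+3/5z) = 1 + z + 3/5z²
  so R(z) = 1 + z + 3/5z².

Boundary: |R(x)|=1, x<0.
x=-0.72: |R|=0.5910
R=1: x+3/5x²=0 ⇒ x=−5/3=-1.6667; min R=1−1/(4·3/5)=0.5833>−1
Confirm numerically:
  x=-1.545: |R|=0.88721 <1
  x=-1.399: |R|=0.77532 <1
  x=-1.371: |R|=0.75678 <1
  x=-0.896: |R|=0.58569 <1
  x=-2.210: |R|=1.72046 >1
  x=-1.715: |R|=1.04973 >1
Stable set (-1.6667, 0).

left endpoint -1.6667.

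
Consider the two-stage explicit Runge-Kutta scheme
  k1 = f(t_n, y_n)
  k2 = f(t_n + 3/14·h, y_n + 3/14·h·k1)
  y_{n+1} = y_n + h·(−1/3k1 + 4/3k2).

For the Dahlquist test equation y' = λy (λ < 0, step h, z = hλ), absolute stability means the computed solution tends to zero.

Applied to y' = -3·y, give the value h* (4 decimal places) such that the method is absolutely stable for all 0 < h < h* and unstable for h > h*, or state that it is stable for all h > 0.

(-3.5000,0); λ=-3 ⇒ h* = (7/2)/3 = 1.1667.

With y'=λy (z=hλ):
  k1=λy_n ⇒ h·k1=z·y_n;  k2=λ(1+3/14z)y_n ⇒ h·k2=z(1+3/14z)y_n
  y_{n+1}/y_n = 1 − 1/3z + 4/3z(1+3/14z) = 1 + z + 2/7z²
  R(z) = 1 + z + 2/7z².

Solve |R(x)|<1 on ℝ⁻.
x=-1.26: |R|=0.1936
R=1: x+2/7x²=0 ⇒ x=−7/2=-3.5000; min R=1−1/(4·2/7)=0.1250>−1
Confirm numerically:
  x=-3.025: |R|=0.58946 <1
  x=-2.663: |R|=0.36316 <1
  x=-2.359: |R|=0.23097 <1
  x=-1.876: |R|=0.12954 <1
  x=-3.712: |R|=1.22484 >1
  x=-3.689: |R|=1.19921 >1
Stable set (-3.5000, 0).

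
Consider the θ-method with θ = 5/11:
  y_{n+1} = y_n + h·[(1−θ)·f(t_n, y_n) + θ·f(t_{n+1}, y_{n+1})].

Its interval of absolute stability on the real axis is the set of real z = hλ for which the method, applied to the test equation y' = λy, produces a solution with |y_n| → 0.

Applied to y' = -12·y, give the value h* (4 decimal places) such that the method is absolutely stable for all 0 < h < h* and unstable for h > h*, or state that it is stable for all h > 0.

With y'=λy (z=hλ):
  y_{n+1} = y_n + z·[6/11·y_n + 5/11·y_{n+1}] ⇒ (1 − 5/11z)y_{n+1} = (1 + 6/11z)y_n
  Hence R(z) = (1 + 6/11z)/(1 − 5/11z).

Solve |R(x)|<1 on ℝ⁻.
x=-0.46: |R|=0.6195
R=−1: 1+6/11x = −1+5/11x ⇒ -1/11x=2 ⇒ x=2/(-1/11)=-22.0000
Confirm numerically:
  x=-15.277: |R|=0.92306 <1
  x=-14.810: |R|=0.91546 <1
  x=-14.129: |R|=0.90359 <1
  x=-13.395: |R|=0.88964 <1
  x=-22.444: |R|=1.00360 >1
  x=-22.310: |R|=1.00253 >1
So |R|<1 on (-22.0000, 0).

(-22.0000,0); λ=-12 ⇒ h* = (22)/12 = 1.8333.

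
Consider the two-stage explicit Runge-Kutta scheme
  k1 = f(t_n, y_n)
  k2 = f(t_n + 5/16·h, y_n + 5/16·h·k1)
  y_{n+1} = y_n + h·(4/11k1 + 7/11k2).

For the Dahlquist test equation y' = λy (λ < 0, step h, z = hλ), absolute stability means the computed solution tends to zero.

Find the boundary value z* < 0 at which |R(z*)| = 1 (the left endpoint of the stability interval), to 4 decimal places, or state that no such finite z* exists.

left endpoint -5.0286.

Set f=λy, z=hλ:
  k1=λy_n ⇒ h·k1=z·y_n;  k2=λ(1+5/16z)y_n ⇒ h·k2=z(1+5/16z)y_n
  y_{n+1}/y_n = 1 + 4/11z + 7/11z(1+5/16z) = 1 + z + 35/176z²
  Hence R(z) = 1 + z + 35/176z².

Solve |R(x)|<1 on ℝ⁻.
x=-0.37: |R|=0.6572
R=1: x+35/176x²=0 ⇒ x=−176/35=-5.0286; min R=1−1/(4·35/176)=-0.2571>−1
Confirm numerically:
  x=-4.272: |R|=0.35726 <1
  x=-3.984: |R|=0.17241 <1
  x=-2.963: |R|=0.21710 <1
  x=-5.566: |R|=1.59487 >1
  x=-5.054: |R|=1.02556 >1
So |R|<1 on (-5.0286, 0).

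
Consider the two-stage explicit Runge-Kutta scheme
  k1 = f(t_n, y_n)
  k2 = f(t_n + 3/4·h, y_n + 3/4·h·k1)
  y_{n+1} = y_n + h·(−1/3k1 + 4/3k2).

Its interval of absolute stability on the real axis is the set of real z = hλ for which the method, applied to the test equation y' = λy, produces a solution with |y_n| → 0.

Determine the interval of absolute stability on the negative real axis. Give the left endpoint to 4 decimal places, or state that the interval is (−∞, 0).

Set f=λy, z=hλ:
  k1=λy_n ⇒ h·k1=z·y_n;  k2=λ(1+3/4z)y_n ⇒ h·k2=z(1+3/4z)y_n
  y_{n+1}/y_n = 1 − 1/3z + 4/3z(1+3/4z) = 1 + z + z²
  ⇒ R(z) = 1 + z + z².

Boundary: |R(x)|=1, x<0.
x=-0.62: |R|=0.7644
R=1: x+1x²=0 ⇒ x=−1=-1.0000; min R=1−1/(4·1)=0.7500>−1
Confirm numerically:
  x=-0.663: |R|=0.77657 <1
  x=-0.547: |R|=0.75221 <1
  x=-0.529: |R|=0.75084 <1
  x=-1.392: |R|=1.54566 >1
  x=-1.126: |R|=1.14188 >1
  x=-1.084: |R|=1.09106 >1
Interval (-1.0000, 0).

(-1.0000, 0).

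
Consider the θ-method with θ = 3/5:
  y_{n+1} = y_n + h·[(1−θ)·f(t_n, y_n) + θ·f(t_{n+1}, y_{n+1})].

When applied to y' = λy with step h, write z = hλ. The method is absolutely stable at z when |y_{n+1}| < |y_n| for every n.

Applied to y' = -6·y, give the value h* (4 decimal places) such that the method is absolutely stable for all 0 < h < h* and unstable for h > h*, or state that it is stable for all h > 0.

(−∞, 0) — no finite endpoint. Any h>0 works for λ=-6.

Set f=λy, z=hλ:
  y_{n+1} = y_n + z·[2/5·y_n + 3/5·y_{n+1}] ⇒ (1 − 3/5z)y_{n+1} = (1 + 2/5z)y_n
  ⇒ R(z) = (1 + 2/5z)/(1 − 3/5z).

Solve |R(x)|<1 on ℝ⁻.
x=-1.35: |R|=0.2541
x=-2: |R|=0.0909
x=-10: |R|=0.4286
x=-100: |R|=0.6393
θ=3/5≥1/2 ⇒ |1+2/5x|<|1−3/5x| ∀x<0 ⇒ unbounded interval.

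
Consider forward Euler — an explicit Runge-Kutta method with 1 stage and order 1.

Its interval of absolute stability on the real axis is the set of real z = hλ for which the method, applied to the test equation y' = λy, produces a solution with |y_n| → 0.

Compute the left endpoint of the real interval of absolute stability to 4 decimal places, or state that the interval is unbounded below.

On y'=λy, z=hλ:
  order 1, 1-stage ⇒ R(z)=1+z
  (e.g. R(-0.88)=0.12000, |R|=0.12000)

Find x<0 with |R(x)|<1.
x=-0.88: |R|=0.1200
|R(-2.31)|=1.3100 |R(-1.87)|=0.8700 |R(-1.59)|=0.5900
Bisect:
  x_lo=-2.3866 |R|=1.3866  x_hi=-0.2592 |R|=0.7408
  mid=-1.32289 |R|=0.32289 →hi
  mid=-1.85472 |R|=0.85472 →hi
  mid=-2.12064 |R|=1.12064 →lo
  mid=-1.98768 |R|=0.98768 →hi
  mid=-2.05416 |R|=1.05416 →lo
  mid=-2.02092 |R|=1.02092 →lo
  mid=-2.00430 |R|=1.00430 →lo
  mid=-1.99599 |R|=0.99599 →hi
  mid=-2.00015 |R|=1.00015 →lo
  ...
  [-2.00002,-1.99989] ⇒ x*=-2.0000
Interval (-2.0000, 0).

z* = -2.0000.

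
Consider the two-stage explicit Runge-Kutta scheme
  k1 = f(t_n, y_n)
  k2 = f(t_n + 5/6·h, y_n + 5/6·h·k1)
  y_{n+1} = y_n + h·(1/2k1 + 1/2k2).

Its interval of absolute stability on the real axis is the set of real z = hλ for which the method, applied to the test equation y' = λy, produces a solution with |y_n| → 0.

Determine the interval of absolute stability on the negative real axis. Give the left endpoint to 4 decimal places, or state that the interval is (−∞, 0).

z∈(-2.4000,0).

Set f=λy, z=hλ:
  k1=λy_n ⇒ h·k1=z·y_n;  k2=λ(1+5/6z)y_n ⇒ h·k2=z(1+5/6z)y_n
  y_{n+1}/y_n = 1 + 1/2z + 1/2z(1+5/6z) = 1 + z + 5/12z²
  so R(z) = 1 + z + 5/12z².

Need |R(x)|<1, x<0.
x=-1.33: |R|=0.4070
R=1: x+5/12x²=0 ⇒ x=−12/5=-2.4000; min R=1−1/(4·5/12)=0.4000>−1
Confirm numerically:
  x=-2.100: |R|=0.73750 <1
  x=-2.014: |R|=0.67608 <1
  x=-1.183: |R|=0.40012 <1
  x=-2.725: |R|=1.36901 >1
  x=-2.467: |R|=1.06887 >1
Stable set (-2.4000, 0).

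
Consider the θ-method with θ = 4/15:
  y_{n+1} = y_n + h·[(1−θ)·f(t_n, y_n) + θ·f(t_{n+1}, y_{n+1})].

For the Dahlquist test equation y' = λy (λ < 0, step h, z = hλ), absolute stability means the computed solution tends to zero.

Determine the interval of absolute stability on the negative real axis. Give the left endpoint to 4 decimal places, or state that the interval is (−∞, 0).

Test eqn y'=λy, z=hλ:
  y_{n+1} = y_n + z·[11/15·y_n + 4/15·y_{n+1}] ⇒ (1 − 4/15z)y_{n+1} = (1 + 11/15z)y_n
  Hence R(z) = (1 + 11/15z)/(1 − 4/15z).

Boundary: |R(x)|=1, x<0.
x=-1.49: |R|=0.0663
R=−1: 1+11/15x = −1+4/15x ⇒ -7/15x=2 ⇒ x=2/(-7/15)=-4.2857
Confirm numerically:
  x=-3.426: |R|=0.79034 <1
  x=-2.867: |R|=0.62479 <1
  x=-2.344: |R|=0.44240 <1
  x=-1.873: |R|=0.24911 <1
  x=-4.883: |R|=1.12108 >1
  x=-4.655: |R|=1.07689 >1
So |R|<1 on (-4.2857, 0).

(-4.2857, 0).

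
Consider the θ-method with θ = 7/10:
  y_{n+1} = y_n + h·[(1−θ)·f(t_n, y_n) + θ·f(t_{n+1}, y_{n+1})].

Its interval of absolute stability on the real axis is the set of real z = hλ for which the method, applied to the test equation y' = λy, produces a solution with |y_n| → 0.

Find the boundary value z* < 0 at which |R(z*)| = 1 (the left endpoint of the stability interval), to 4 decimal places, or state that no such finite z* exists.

(−∞, 0) — no finite endpoint.

Set f=λy, z=hλ:
  y_{n+1} = y_n + z·[3/10·y_n + 7/10·y_{n+1}] ⇒ (1 − 7/10z)y_{n+1} = (1 + 3/10z)y_n
  ⇒ R(z) = (1 + 3/10z)/(1 − 7/10z).

Need |R(x)|<1, x<0.
x=-1.38: |R|=0.2981
x=-2: |R|=0.1667
x=-10: |R|=0.2500
x=-100: |R|=0.4085
θ=7/10≥1/2 ⇒ |1+3/10x|<|1−7/10x| ∀x<0 ⇒ unbounded interval.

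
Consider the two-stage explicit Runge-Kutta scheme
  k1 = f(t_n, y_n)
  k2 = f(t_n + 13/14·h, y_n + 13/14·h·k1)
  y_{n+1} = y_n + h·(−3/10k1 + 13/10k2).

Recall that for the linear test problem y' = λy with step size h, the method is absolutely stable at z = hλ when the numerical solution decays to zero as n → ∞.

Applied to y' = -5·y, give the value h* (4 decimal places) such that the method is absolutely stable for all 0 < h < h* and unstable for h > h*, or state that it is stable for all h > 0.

(-0.8284,0); λ=-5 ⇒ h* = (140/169)/5 = 0.1657.

Set f=λy, z=hλ:
  k1=λy_n ⇒ h·k1=z·y_n;  k2=λ(1+13/14z)y_n ⇒ h·k2=z(1+13/14z)y_n
  y_{n+1}/y_n = 1 − 3/10z + 13/10z(1+13/14z) = 1 + z + 169/140z²
  ⇒ R(z) = 1 + z + 169/140z².

Solve |R(x)|<1 on ℝ⁻.
x=-0.35: |R|=0.7979
R=1: x+169/140x²=0 ⇒ x=−140/169=-0.8284; min R=1−1/(4·169/140)=0.7929>−1
Confirm numerically:
  x=-0.716: |R|=0.90285 <1
  x=-0.482: |R|=0.79845 <1
  x=-0.394: |R|=0.79339 <1
  x=-1.339: |R|=1.82531 >1
  x=-0.857: |R|=1.02958 >1
So |R|<1 on (-0.8284, 0).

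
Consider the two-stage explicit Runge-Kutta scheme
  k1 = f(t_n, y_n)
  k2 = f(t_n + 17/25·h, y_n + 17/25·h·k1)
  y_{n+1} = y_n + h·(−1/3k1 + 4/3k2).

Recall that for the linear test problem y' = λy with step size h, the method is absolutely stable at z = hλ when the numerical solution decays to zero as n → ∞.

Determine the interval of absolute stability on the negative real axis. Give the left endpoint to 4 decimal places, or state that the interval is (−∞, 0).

With y'=λy (z=hλ):
  k1=λy_n ⇒ h·k1=z·y_n;  k2=λ(1+17/25z)y_n ⇒ h·k2=z(1+17/25z)y_n
  y_{n+1}/y_n = 1 − 1/3z + 4/3z(1+17/25z) = 1 + z + 68/75z²
  so R(z) = 1 + z + 68/75z².

Solve |R(x)|<1 on ℝ⁻.
x=-0.35: |R|=0.7611
R=1: x+68/75x²=0 ⇒ x=−75/68=-1.1029; min R=1−1/(4·68/75)=0.7243>−1
Confirm numerically:
  x=-1.065: |R|=0.96336 <1
  x=-0.858: |R|=0.80946 <1
  x=-0.823: |R|=0.79111 <1
  x=-0.494: |R|=0.72726 <1
  x=-1.670: |R|=1.85860 >1
  x=-1.125: |R|=1.02250 >1
Stable set (-1.1029, 0).

z∈(-1.1029,0).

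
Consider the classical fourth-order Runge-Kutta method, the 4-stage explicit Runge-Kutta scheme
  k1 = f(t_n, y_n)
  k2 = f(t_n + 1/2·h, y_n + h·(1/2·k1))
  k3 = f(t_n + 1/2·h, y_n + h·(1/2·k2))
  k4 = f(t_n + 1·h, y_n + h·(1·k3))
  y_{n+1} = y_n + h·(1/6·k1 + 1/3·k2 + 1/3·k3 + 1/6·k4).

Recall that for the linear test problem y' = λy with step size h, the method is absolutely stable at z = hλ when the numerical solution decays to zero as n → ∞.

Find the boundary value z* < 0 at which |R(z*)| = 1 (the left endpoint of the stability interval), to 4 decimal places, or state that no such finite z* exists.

Test eqn y'=λy, z=hλ:
  order 4, 4-stage ⇒ R(z)=1+z+z^2/2+z^3/6+z^4/24
  (e.g. R(-1.16)=0.32809, |R|=0.32809)

Solve |R(x)|<1 on ℝ⁻.
x=-1.16: |R|=0.3281
|R(-3.15)|=1.7043 |R(-3.09)|=1.5654 |R(-2.93)|=1.2410
Bisect:
  x_lo=-3.5344 |R|=2.8550  x_hi=-0.2862 |R|=0.7512
  mid=-1.91028 |R|=0.30733 →hi
  mid=-2.72233 |R|=0.90915 →hi
  mid=-3.12836 |R|=1.65304 →lo
  mid=-2.92535 |R|=1.23253 →lo
  mid=-2.82384 |R|=1.05969 →lo
  mid=-2.77309 |R|=0.98175 →hi
  mid=-2.79847 |R|=1.02004 →lo
  mid=-2.78578 |R|=1.00073 →lo
  mid=-2.77943 |R|=0.99120 →hi
  mid=-2.78260 |R|=0.99595 →hi
  ...
  [-2.78538,-2.78518] ⇒ x*=-2.7853
So |R|<1 on (-2.7853, 0).

z* = -2.7853.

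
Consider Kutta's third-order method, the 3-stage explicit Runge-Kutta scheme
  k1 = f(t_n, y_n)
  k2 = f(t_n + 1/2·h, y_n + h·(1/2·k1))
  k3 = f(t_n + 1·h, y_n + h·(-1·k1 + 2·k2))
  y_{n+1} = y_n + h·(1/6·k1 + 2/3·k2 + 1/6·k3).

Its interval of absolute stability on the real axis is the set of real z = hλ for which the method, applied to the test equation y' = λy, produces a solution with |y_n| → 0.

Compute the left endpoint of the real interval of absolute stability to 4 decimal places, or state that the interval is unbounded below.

On y'=λy, z=hλ:
  order 3, 3-stage ⇒ R(z)=1+z+z^2/2+z^3/6
  (e.g. R(-0.71)=0.48240, |R|=0.48240)

Find x<0 with |R(x)|<1.
x=-0.71: |R|=0.4824
|R(-2.39)|=0.8093 |R(-2)|=0.3333 |R(-0.93)|=0.3684
Bisect:
  x_lo=-3.2386 |R|=2.6558  x_hi=-0.0959 |R|=0.9085
  mid=-1.66728 |R|=0.04983 →hi
  mid=-2.45295 |R|=0.90436 →hi
  mid=-2.84579 |R|=1.63764 →lo
  mid=-2.64937 |R|=1.23918 →lo
  mid=-2.55116 |R|=1.06429 →lo
  mid=-2.50206 |R|=0.98251 →hi
  mid=-2.52661 |R|=1.02294 →lo
  mid=-2.51433 |R|=1.00261 →lo
  mid=-2.50820 |R|=0.99254 →hi
  mid=-2.51127 |R|=0.99757 →hi
  ...
  [-2.51280,-2.51261] ⇒ x*=-2.5127
Interval (-2.5127, 0).

z* = -2.5127.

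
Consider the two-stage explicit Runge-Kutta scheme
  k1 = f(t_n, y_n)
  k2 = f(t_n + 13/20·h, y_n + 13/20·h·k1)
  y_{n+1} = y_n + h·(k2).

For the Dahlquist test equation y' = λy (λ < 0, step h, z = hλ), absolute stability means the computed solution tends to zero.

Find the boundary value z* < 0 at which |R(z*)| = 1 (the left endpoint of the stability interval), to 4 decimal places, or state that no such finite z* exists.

Set f=λy, z=hλ:
  k1=λy_n ⇒ h·k1=z·y_n;  k2=λ(1+13/20z)y_n ⇒ h·k2=z(1+13/20z)y_n
  y_{n+1}/y_n = 1 + z(1+13/20z) = 1 + z + 13/20z²
  R(z) = 1 + z + 13/20z².

Solve |R(x)|<1 on ℝ⁻.
x=-0.34: |R|=0.7351
R=1: x+13/20x²=0 ⇒ x=−20/13=-1.5385; min R=1−1/(4·13/20)=0.6154>−1
Confirm numerically:
  x=-1.445: |R|=0.91222 <1
  x=-1.320: |R|=0.81256 <1
  x=-1.170: |R|=0.71978 <1
  x=-0.621: |R|=0.62967 <1
  x=-2.028: |R|=1.64531 >1
  x=-1.656: |R|=1.12652 >1
So |R|<1 on (-1.5385, 0).

z* = -1.5385.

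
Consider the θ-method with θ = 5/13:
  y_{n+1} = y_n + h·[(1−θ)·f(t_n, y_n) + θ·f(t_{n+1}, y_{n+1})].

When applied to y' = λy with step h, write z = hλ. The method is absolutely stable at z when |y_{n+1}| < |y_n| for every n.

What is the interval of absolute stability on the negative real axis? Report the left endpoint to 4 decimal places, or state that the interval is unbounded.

z∈(-8.6667,0).

On y'=λy, z=hλ:
  y_{n+1} = y_n + z·[8/13·y_n + 5/13·y_{n+1}] ⇒ (1 − 5/13z)y_{n+1} = (1 + 8/13z)y_n
  Hence R(z) = (1 + 8/13z)/(1 − 5/13z).

Need |R(x)|<1, x<0.
x=-0.61: |R|=0.5059
R=−1: 1+8/13x = −1+5/13x ⇒ -3/13x=2 ⇒ x=2/(-3/13)=-8.6667
Confirm numerically:
  x=-8.280: |R|=0.97868 <1
  x=-8.119: |R|=0.96934 <1
  x=-7.137: |R|=0.90574 <1
  x=-6.930: |R|=0.89066 <1
  x=-9.114: |R|=1.02291 >1
  x=-8.930: |R|=1.01370 >1
  x=-8.763: |R|=1.00509 >1
So |R|<1 on (-8.6667, 0).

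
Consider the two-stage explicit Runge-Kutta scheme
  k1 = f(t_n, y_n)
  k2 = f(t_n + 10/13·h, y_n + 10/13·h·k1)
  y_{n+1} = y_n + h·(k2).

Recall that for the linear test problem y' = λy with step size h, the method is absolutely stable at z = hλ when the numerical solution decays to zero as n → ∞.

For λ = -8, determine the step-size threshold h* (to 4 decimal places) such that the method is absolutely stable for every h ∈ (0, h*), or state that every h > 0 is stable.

(-1.3000,0); λ=-8 ⇒ h* = (13/10)/8 = 0.1625.

On y'=λy, z=hλ:
  k1=λy_n ⇒ h·k1=z·y_n;  k2=λ(1+10/13z)y_n ⇒ h·k2=z(1+10/13z)y_n
  y_{n+1}/y_n = 1 + z(1+10/13z) = 1 + z + 10/13z²
  R(z) = 1 + z + 10/13z².

Solve |R(x)|<1 on ℝ⁻.
x=-1.08: |R|=0.8172
R=1: x+10/13x²=0 ⇒ x=−13/10=-1.3000; min R=1−1/(4·10/13)=0.6750>−1
Confirm numerically:
  x=-1.017: |R|=0.77861 <1
  x=-0.919: |R|=0.73066 <1
  x=-0.798: |R|=0.69185 <1
  x=-0.791: |R|=0.69029 <1
  x=-1.881: |R|=1.84066 >1
  x=-1.806: |R|=1.70295 >1
  x=-1.443: |R|=1.15873 >1
Interval (-1.3000, 0).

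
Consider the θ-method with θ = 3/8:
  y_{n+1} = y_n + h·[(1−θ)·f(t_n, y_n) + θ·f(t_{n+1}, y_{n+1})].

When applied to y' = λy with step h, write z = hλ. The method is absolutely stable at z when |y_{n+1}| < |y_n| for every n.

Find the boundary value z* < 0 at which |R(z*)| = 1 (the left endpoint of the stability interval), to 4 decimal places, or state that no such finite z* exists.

left endpoint -8.0000.

With y'=λy (z=hλ):
  y_{n+1} = y_n + z·[5/8·y_n + 3/8·y_{n+1}] ⇒ (1 − 3/8z)y_{n+1} = (1 + 5/8z)y_n
  R(z) = (1 + 5/8z)/(1 − 3/8z).

Solve |R(x)|<1 on ℝ⁻.
x=-1.76: |R|=0.0602
R=−1: 1+5/8x = −1+3/8x ⇒ -1/4x=2 ⇒ x=2/(-1/4)=-8.0000
Confirm numerically:
  x=-7.316: |R|=0.95432 <1
  x=-5.534: |R|=0.79953 <1
  x=-3.864: |R|=0.57779 <1
  x=-3.602: |R|=0.53228 <1
  x=-8.475: |R|=1.02842 >1
  x=-8.349: |R|=1.02112 >1
So |R|<1 on (-8.0000, 0).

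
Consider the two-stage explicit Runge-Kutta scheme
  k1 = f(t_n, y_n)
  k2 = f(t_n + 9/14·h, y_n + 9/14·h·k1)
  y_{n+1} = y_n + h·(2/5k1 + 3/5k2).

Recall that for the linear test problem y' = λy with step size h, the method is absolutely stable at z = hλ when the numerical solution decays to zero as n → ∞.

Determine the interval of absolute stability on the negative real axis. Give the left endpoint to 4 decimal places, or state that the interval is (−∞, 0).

On y'=λy, z=hλ:
  k1=λy_n ⇒ h·k1=z·y_n;  k2=λ(1+9/14z)y_n ⇒ h·k2=z(1+9/14z)y_n
  y_{n+1}/y_n = 1 + 2/5z + 3/5z(1+9/14z) = 1 + z + 27/70z²
  Hence R(z) = 1 + z + 27/70z².

Boundary: |R(x)|=1, x<0.
x=-1.37: |R|=0.3539
R=1: x+27/70x²=0 ⇒ x=−70/27=-2.5926; min R=1−1/(4·27/70)=0.3519>−1
Confirm numerically:
  x=-2.511: |R|=0.92098 <1
  x=-2.204: |R|=0.66965 <1
  x=-1.118: |R|=0.36411 <1
  x=-3.111: |R|=1.62207 >1
  x=-2.924: |R|=1.37377 >1
  x=-2.913: |R|=1.36001 >1
So |R|<1 on (-2.5926, 0).

z∈(-2.5926,0).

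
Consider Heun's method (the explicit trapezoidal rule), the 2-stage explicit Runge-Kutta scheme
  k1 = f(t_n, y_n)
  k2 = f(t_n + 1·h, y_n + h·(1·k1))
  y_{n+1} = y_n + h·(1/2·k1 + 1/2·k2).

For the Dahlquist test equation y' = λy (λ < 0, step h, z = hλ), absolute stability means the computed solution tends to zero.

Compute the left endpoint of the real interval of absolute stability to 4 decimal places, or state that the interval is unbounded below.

Test eqn y'=λy, z=hλ:
  order 2, 2-stage ⇒ R(z)=1+z+z^2/2
  (e.g. R(-0.75)=0.53125, |R|=0.53125)

Boundary: |R(x)|=1, x<0.
x=-0.75: |R|=0.5312
|R(-2.16)|=1.1728 |R(-1.54)|=0.6458 |R(-1.05)|=0.5012
Bisect:
  x_lo=-2.3906 |R|=1.4669  x_hi=-0.2418 |R|=0.7874
  mid=-1.31621 |R|=0.54999 →hi
  mid=-1.85341 |R|=0.86416 →hi
  mid=-2.12202 |R|=1.12946 →lo
  mid=-1.98771 |R|=0.98779 →hi
  mid=-2.05486 |R|=1.05637 →lo
  mid=-2.02129 |R|=1.02152 →lo
  mid=-2.00450 |R|=1.00451 →lo
  ...
  [-2.00004,-1.99991] ⇒ x*=-2.0000
Interval (-2.0000, 0).

z* = -2.0000.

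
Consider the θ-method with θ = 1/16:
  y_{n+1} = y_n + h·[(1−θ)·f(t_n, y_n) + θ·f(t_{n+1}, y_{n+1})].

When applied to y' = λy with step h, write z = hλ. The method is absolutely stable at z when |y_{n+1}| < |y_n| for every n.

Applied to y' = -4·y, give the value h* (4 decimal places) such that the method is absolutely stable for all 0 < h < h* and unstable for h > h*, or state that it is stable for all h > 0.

(-2.2857,0); λ=-4 ⇒ h* = (16/7)/4 = 0.5714.

On y'=λy, z=hλ:
  y_{n+1} = y_n + z·[15/16·y_n + 1/16·y_{n+1}] ⇒ (1 − 1/16z)y_{n+1} = (1 + 15/16z)y_n
  so R(z) = (1 + 15/16z)/(1 − 1/16z).

Solve |R(x)|<1 on ℝ⁻.
x=-1.62: |R|=0.4711
R=−1: 1+15/16x = −1+1/16x ⇒ -7/8x=2 ⇒ x=2/(-7/8)=-2.2857
Confirm numerically:
  x=-1.586: |R|=0.44297 <1
  x=-1.508: |R|=0.37811 <1
  x=-1.275: |R|=0.18090 <1
  x=-1.156: |R|=0.07811 <1
  x=-2.793: |R|=1.37791 >1
  x=-2.688: |R|=1.30137 >1
  x=-2.493: |R|=1.15692 >1
Interval (-2.2857, 0).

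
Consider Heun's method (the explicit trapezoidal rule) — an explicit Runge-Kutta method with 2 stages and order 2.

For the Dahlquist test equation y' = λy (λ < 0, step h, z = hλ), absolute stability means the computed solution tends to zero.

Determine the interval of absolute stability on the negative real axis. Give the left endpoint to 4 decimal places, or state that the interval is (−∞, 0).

Set f=λy, z=hλ:
  order 2, 2-stage ⇒ R(z)=1+z+z^2/2
  (e.g. R(-1.32)=0.55120, |R|=0.55120)

Boundary: |R(x)|=1, x<0.
x=-1.32: |R|=0.5512
|R(-1.7)|=0.7450 |R(-0.79)|=0.5221 |R(-0.58)|=0.5882
Bisect:
  x_lo=-2.8660 |R|=2.2411  x_hi=-0.0571 |R|=0.9445
  mid=-1.46159 |R|=0.60653 →hi
  mid=-2.16382 |R|=1.17724 →lo
  mid=-1.81270 |R|=0.83024 →hi
  mid=-1.98826 |R|=0.98833 →hi
  mid=-2.07604 |R|=1.07893 →lo
  mid=-2.03215 |R|=1.03267 →lo
  mid=-2.01021 |R|=1.01026 →lo
  mid=-1.99923 |R|=0.99923 →hi
  mid=-2.00472 |R|=1.00473 →lo
  mid=-2.00198 |R|=1.00198 →lo
  ...
  [-2.00009,-1.99992] ⇒ x*=-2.0000
Interval (-2.0000, 0).

(-2.0000, 0).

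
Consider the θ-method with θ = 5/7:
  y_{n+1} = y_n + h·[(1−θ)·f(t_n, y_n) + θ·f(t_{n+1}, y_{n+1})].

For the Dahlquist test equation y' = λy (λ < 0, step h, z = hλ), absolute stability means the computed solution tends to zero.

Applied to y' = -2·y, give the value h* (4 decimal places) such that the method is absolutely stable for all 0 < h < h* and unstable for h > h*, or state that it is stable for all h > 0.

With y'=λy (z=hλ):
  y_{n+1} = y_n + z·[2/7·y_n + 5/7·y_{n+1}] ⇒ (1 − 5/7z)y_{n+1} = (1 + 2/7z)y_n
  ⇒ R(z) = (1 + 2/7z)/(1 − 5/7z).

Find x<0 with |R(x)|<1.
x=-0.62: |R|=0.5703
x=-2: |R|=0.1765
x=-10: |R|=0.2281
x=-100: |R|=0.3807
θ=5/7≥1/2 ⇒ |1+2/7x|<|1−5/7x| ∀x<0 ⇒ stable on all of ℝ⁻.

unbounded; (−∞, 0). Any h>0 works for λ=-2.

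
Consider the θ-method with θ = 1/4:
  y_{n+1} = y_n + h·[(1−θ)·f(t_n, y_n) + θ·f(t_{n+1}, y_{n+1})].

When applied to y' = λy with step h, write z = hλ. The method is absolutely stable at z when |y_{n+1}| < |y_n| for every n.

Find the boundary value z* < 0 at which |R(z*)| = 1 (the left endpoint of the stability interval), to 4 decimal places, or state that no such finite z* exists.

left endpoint -4.0000.

With y'=λy (z=hλ):
  y_{n+1} = y_n + z·[3/4·y_n + 1/4·y_{n+1}] ⇒ (1 − 1/4z)y_{n+1} = (1 + 3/4z)y_n
  Hence R(z) = (1 + 3/4z)/(1 − 1/4z).

Find x<0 with |R(x)|<1.
x=-0.86: |R|=0.2922
R=−1: 1+3/4x = −1+1/4x ⇒ -1/2x=2 ⇒ x=2/(-1/2)=-4.0000
Confirm numerically:
  x=-3.759: |R|=0.93788 <1
  x=-3.703: |R|=0.92289 <1
  x=-3.289: |R|=0.80491 <1
  x=-1.734: |R|=0.20963 <1
  x=-4.320: |R|=1.07692 >1
  x=-4.260: |R|=1.06295 >1
  x=-4.187: |R|=1.04568 >1
So |R|<1 on (-4.0000, 0).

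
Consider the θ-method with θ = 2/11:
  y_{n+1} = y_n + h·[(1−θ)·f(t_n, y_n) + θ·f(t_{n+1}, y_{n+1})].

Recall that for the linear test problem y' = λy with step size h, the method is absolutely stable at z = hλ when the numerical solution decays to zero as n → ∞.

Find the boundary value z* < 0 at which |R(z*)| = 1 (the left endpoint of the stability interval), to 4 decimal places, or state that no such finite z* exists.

z* = -3.1429.

Set f=λy, z=hλ:
  y_{n+1} = y_n + z·[9/11·y_n + 2/11·y_{n+1}] ⇒ (1 − 2/11z)y_{n+1} = (1 + 9/11z)y_n
  R(z) = (1 + 9/11z)/(1 − 2/11z).

Solve |R(x)|<1 on ℝ⁻.
x=-1.23: |R|=0.0052
R=−1: 1+9/11x = −1+2/11x ⇒ -7/11x=2 ⇒ x=2/(-7/11)=-3.1429
Confirm numerically:
  x=-2.840: |R|=0.87290 <1
  x=-2.752: |R|=0.83422 <1
  x=-2.227: |R|=0.58516 <1
  x=-1.343: |R|=0.07942 <1
  x=-3.686: |R|=1.20695 >1
  x=-3.511: |R|=1.14299 >1
  x=-3.308: |R|=1.06562 >1
Interval (-3.1429, 0).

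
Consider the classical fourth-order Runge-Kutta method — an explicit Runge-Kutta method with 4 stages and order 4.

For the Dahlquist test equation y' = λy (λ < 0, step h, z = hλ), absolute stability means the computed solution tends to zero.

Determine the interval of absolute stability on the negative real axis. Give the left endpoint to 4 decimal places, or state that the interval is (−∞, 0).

(-2.7853, 0).

Test eqn y'=λy, z=hλ:
  order 4, 4-stage ⇒ R(z)=1+z+z^2/2+z^3/6+z^4/24
  (e.g. R(-0.99)=0.37836, |R|=0.37836)

Find x<0 with |R(x)|<1.
x=-0.99: |R|=0.3784
|R(-2.13)|=0.3855 |R(-1.13)|=0.3359 |R(-0.99)|=0.3784
Bisect:
  x_lo=-3.1762 |R|=1.7680  x_hi=-0.1336 |R|=0.8750
  mid=-1.65486 |R|=0.27159 →hi
  mid=-2.41551 |R|=0.57136 →hi
  mid=-2.79584 |R|=1.01601 →lo
  mid=-2.60568 |R|=0.76129 →hi
  mid=-2.70076 |R|=0.87985 →hi
  mid=-2.74830 |R|=0.94564 →hi
  mid=-2.77207 |R|=0.98024 →hi
  mid=-2.78395 |R|=0.99798 →hi
  mid=-2.78990 |R|=1.00696 →lo
  mid=-2.78692 |R|=1.00246 →lo
  ...
  [-2.78544,-2.78525] ⇒ x*=-2.7853
Stable set (-2.7853, 0).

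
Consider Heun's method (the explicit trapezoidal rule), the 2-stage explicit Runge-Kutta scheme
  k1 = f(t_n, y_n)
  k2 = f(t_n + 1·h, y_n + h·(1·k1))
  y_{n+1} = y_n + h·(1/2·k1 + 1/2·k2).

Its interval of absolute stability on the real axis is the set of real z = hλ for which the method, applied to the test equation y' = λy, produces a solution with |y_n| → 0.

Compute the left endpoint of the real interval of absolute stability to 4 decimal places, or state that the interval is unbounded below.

On y'=λy, z=hλ:
  order 2, 2-stage ⇒ R(z)=1+z+z^2/2
  (e.g. R(-0.39)=0.68605, |R|=0.68605)

Solve |R(x)|<1 on ℝ⁻.
x=-0.39: |R|=0.6861
|R(-2.16)|=1.1728 |R(-2.12)|=1.1272 |R(-1.74)|=0.7738
Bisect:
  x_lo=-2.4237 |R|=1.5135  x_hi=-0.2639 |R|=0.7709
  mid=-1.34379 |R|=0.55909 →hi
  mid=-1.88374 |R|=0.89050 →hi
  mid=-2.15372 |R|=1.16553 →lo
  mid=-2.01873 |R|=1.01890 →lo
  mid=-1.95123 |R|=0.95242 →hi
  mid=-1.98498 |R|=0.98509 →hi
  mid=-2.00185 |R|=1.00186 →lo
  mid=-1.99342 |R|=0.99344 →hi
  ...
  [-2.00001,-1.99988] ⇒ x*=-2.0000
Stable set (-2.0000, 0).

z* = -2.0000.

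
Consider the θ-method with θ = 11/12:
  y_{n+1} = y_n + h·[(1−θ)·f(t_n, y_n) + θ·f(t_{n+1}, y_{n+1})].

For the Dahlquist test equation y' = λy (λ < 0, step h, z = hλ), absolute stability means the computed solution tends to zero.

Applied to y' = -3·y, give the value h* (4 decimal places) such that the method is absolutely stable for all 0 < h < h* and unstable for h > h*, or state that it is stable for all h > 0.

Set f=λy, z=hλ:
  y_{n+1} = y_n + z·[1/12·y_n + 11/12·y_{n+1}] ⇒ (1 − 11/12z)y_{n+1} = (1 + 1/12z)y_n
  R(z) = (1 + 1/12z)/(1 − 11/12z).

Need |R(x)|<1, x<0.
x=-1.06: |R|=0.4624
x=-2: |R|=0.2941
x=-10: |R|=0.0164
x=-100: |R|=0.0791
θ=11/12≥1/2 ⇒ |1+1/12x|<|1−11/12x| ∀x<0 ⇒ interval (−∞,0).

unbounded; (−∞, 0). Any h>0 works for λ=-3.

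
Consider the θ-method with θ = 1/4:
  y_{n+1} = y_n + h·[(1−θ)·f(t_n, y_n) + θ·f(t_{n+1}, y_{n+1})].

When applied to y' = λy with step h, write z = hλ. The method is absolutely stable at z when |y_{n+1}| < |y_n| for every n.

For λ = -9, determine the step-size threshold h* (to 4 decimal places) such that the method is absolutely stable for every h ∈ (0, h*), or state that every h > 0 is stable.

On y'=λy, z=hλ:
  y_{n+1} = y_n + z·[3/4·y_n + 1/4·y_{n+1}] ⇒ (1 − 1/4z)y_{n+1} = (1 + 3/4z)y_n
  so R(z) = (1 + 3/4z)/(1 − 1/4z).

Need |R(x)|<1, x<0.
x=-0.74: |R|=0.3755
R=−1: 1+3/4x = −1+1/4x ⇒ -1/2x=2 ⇒ x=2/(-1/2)=-4.0000
Confirm numerically:
  x=-3.600: |R|=0.89474 <1
  x=-2.331: |R|=0.47275 <1
  x=-1.660: |R|=0.17314 <1
  x=-4.543: |R|=1.12712 >1
  x=-4.528: |R|=1.12383 >1
  x=-4.031: |R|=1.00772 >1
Interval (-4.0000, 0).

(-4.0000,0); λ=-9 ⇒ h* = (4)/9 = 0.4444.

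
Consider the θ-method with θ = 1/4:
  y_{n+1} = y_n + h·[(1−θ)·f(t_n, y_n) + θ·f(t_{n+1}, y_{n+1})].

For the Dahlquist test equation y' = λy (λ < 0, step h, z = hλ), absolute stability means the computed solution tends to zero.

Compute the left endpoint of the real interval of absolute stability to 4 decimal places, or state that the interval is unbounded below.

left endpoint -4.0000.

Test eqn y'=λy, z=hλ:
  y_{n+1} = y_n + z·[3/4·y_n + 1/4·y_{n+1}] ⇒ (1 − 1/4z)y_{n+1} = (1 + 3/4z)y_n
  ⇒ R(z) = (1 + 3/4z)/(1 − 1/4z).

Boundary: |R(x)|=1, x<0.
x=-0.51: |R|=0.5477
R=−1: 1+3/4x = −1+1/4x ⇒ -1/2x=2 ⇒ x=2/(-1/2)=-4.0000
Confirm numerically:
  x=-3.603: |R|=0.89557 <1
  x=-3.343: |R|=0.82105 <1
  x=-2.984: |R|=0.70905 <1
  x=-4.560: |R|=1.13084 >1
  x=-4.181: |R|=1.04425 >1
Interval (-4.0000, 0).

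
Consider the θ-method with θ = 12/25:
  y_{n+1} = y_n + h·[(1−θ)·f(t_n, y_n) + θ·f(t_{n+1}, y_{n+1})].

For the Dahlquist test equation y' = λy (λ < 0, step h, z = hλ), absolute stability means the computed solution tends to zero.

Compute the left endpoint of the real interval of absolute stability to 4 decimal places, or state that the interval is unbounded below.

With y'=λy (z=hλ):
  y_{n+1} = y_n + z·[13/25·y_n + 12/25·y_{n+1}] ⇒ (1 − 12/25z)y_{n+1} = (1 + 13/25z)y_n
  R(z) = (1 + 13/25z)/(1 − 12/25z).

Boundary: |R(x)|=1, x<0.
x=-0.81: |R|=0.4168
R=−1: 1+13/25x = −1+12/25x ⇒ -1/25x=2 ⇒ x=2/(-1/25)=-50.0000
Confirm numerically:
  x=-41.048: |R|=0.98270 <1
  x=-39.267: |R|=0.97837 <1
  x=-20.282: |R|=0.88927 <1
  x=-50.591: |R|=1.00093 >1
  x=-50.189: |R|=1.00030 >1
Stable set (-50.0000, 0).

left endpoint -50.0000.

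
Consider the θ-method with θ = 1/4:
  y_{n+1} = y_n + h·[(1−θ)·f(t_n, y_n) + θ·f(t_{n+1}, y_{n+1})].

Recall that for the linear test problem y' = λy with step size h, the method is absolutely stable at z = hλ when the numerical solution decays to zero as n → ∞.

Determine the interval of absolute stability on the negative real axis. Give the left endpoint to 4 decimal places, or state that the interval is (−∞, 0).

(-4.0000, 0).

On y'=λy, z=hλ:
  y_{n+1} = y_n + z·[3/4·y_n + 1/4·y_{n+1}] ⇒ (1 − 1/4z)y_{n+1} = (1 + 3/4z)y_n
  R(z) = (1 + 3/4z)/(1 − 1/4z).

Need |R(x)|<1, x<0.
x=-1.73: |R|=0.2077
R=−1: 1+3/4x = −1+1/4x ⇒ -1/2x=2 ⇒ x=2/(-1/2)=-4.0000
Confirm numerically:
  x=-2.946: |R|=0.69652 <1
  x=-2.478: |R|=0.53010 <1
  x=-1.602: |R|=0.14388 <1
  x=-4.421: |R|=1.09999 >1
  x=-4.191: |R|=1.04664 >1
Interval (-4.0000, 0).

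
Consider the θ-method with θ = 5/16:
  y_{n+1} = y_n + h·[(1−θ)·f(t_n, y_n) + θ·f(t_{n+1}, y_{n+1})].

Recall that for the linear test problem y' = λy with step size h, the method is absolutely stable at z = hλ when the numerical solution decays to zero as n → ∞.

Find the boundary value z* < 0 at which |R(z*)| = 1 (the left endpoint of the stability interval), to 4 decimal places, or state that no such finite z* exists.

left endpoint -5.3333.

Test eqn y'=λy, z=hλ:
  y_{n+1} = y_n + z·[11/16·y_n + 5/16·y_{n+1}] ⇒ (1 − 5/16z)y_{n+1} = (1 + 11/16z)y_n
  so R(z) = (1 + 11/16z)/(1 − 5/16z).

Boundary: |R(x)|=1, x<0.
x=-1.77: |R|=0.1396
R=−1: 1+11/16x = −1+5/16x ⇒ -3/8x=2 ⇒ x=2/(-3/8)=-5.3333
Confirm numerically:
  x=-4.481: |R|=0.86684 <1
  x=-3.305: |R|=0.62583 <1
  x=-2.484: |R|=0.39845 <1
  x=-5.731: |R|=1.05343 >1
  x=-5.652: |R|=1.04320 >1
  x=-5.367: |R|=1.00472 >1
So |R|<1 on (-5.3333, 0).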